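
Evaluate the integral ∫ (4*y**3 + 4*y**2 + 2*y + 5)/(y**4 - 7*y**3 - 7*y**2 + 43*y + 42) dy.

Factor the denominator: (y - 7)*(y - 3)*(y + 1)*(y + 2).
Partial-fraction decomposition: 1/(3*(y + 2)) + 3/(32*(y + 1)) - 31/(16*(y - 3)) + 529/(96*(y - 7)).
Integrate each term: A/(y−a) contributes A·log|y−a|.

529*log(y - 7)/96 - 31*log(y - 3)/16 + 3*log(y + 1)/32 + log(y + 2)/3 + C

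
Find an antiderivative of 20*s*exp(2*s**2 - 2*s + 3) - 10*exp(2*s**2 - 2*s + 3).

5*exp(2*s**2 - 2*s + 3) + C

Let u = 2*s**2 - 2*s + 3, so du = (4*s - 2) ds.
Rewriting, the integral becomes 5·∫ e^u du = 5·e^u.
Substituting back, u = 2*s**2 - 2*s + 3.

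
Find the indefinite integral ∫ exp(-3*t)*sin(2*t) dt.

Let I denote the integral. Integrate by parts with u = sin(2*t), dv = exp(-3*t) dt, so v = -exp(-3*t)/3: I = -exp(-3*t)*sin(2*t)/3 + (2/3)·∫ exp(-3*t)*cos(2*t) dt.
Apply parts again with u = cos(2*t), dv = exp(-3*t) dt: ∫ exp(-3*t)*cos(2*t) dt = -exp(-3*t)*cos(2*t)/3 − (2/3)·I. Substituting back brings back I: I = -exp(-3*t)*sin(2*t)/3 - 2*exp(-3*t)*cos(2*t)/9 − (4/9)·I.
Solving for I: (1 + 4/9)·I equals the remaining terms, so I = (9/13)·(-exp(-3*t)*sin(2*t)/3 - 2*exp(-3*t)*cos(2*t)/9).

-3*exp(-3*t)*sin(2*t)/13 - 2*exp(-3*t)*cos(2*t)/13 + C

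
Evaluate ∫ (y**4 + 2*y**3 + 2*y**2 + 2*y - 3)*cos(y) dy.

y**4*sin(y) + 2*y**3*sin(y) + 4*y**3*cos(y) - 10*y**2*sin(y) + 6*y**2*cos(y) - 10*y*sin(y) - 20*y*cos(y) + 17*sin(y) - 10*cos(y) + C

Use integration by parts with u = y**4 + 2*y**3 + 2*y**2 + 2*y - 3, dv = cos(y) dy, so v = sin(y).
Apply parts 4 times (tabular method): alternate signs, differentiate u down to 0, integrate dv up.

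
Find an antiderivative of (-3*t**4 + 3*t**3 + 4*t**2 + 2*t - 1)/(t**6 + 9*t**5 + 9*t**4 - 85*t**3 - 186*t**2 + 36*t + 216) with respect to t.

Factor the denominator: (t - 3)*(t - 1)*(t + 2)**2*(t + 3)*(t + 6).
Partial-fraction decomposition: 4405/(3024*(t + 6)) - 295/(72*(t + 3)) + 9703/(3600*(t + 2)) - 61/(60*(t + 2)**2) - 5/(504*(t - 1)) - 121/(2700*(t - 3)).
Integrate each term; A/(t−a) gives A·log|t−a|; A/(t−a)² gives −A/(t−a).

-121*log(t - 3)/2700 - 5*log(t - 1)/504 + 9703*log(t + 2)/3600 - 295*log(t + 3)/72 + 4405*log(t + 6)/3024 + 61/(60*t + 120) + C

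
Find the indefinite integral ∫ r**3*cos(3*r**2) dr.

r**2*sin(3*r**2)/6 + cos(3*r**2)/18 + C

Let u = r², du = 2r dr; rewrite as (1/2)∫ u^1·cos(3u) du.
Now integrate by parts 1 time.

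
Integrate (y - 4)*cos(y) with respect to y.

y*sin(y) - 4*sin(y) + cos(y) + C

Use integration by parts with u = y - 4, dv = cos(y) dy, so v = sin(y).
Apply parts 1 times (tabular method): alternate signs, differentiate u down to 0, integrate dv up.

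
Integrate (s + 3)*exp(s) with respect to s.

Use integration by parts with u = s + 3, dv = exp(s) ds, so v = exp(s).
Apply parts 1 times (tabular method): alternate signs, differentiate u down to 0, integrate dv up.

(s + 2)*exp(s) + C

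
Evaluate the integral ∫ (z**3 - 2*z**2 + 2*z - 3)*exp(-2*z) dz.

(-4*z**3 + 2*z**2 - 6*z + 9)*exp(-2*z)/8 + C

Use integration by parts with u = z**3 - 2*z**2 + 2*z - 3, dv = exp(-2*z) dz, so v = -exp(-2*z)/2.
Apply parts 3 times (tabular method): alternate signs, differentiate u down to 0, integrate dv up.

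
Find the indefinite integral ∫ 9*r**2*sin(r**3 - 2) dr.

Let u = r**3 - 2, so du = (3*r**2) dr.
Rewriting, the integral becomes 3·∫ sin(u) du = 3·-cos(u).
Substituting back, u = r**3 - 2.

-3*cos(r**3 - 2) + C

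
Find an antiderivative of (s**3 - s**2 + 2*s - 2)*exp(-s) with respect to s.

(-s**3 - 2*s**2 - 6*s - 4)*exp(-s) + C

Use integration by parts with u = s**3 - s**2 + 2*s - 2, dv = exp(-s) ds, so v = -exp(-s).
Apply parts 3 times (tabular method): alternate signs, differentiate u down to 0, integrate dv up.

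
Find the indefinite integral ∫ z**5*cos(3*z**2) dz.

Let u = z², du = 2z dz; rewrite as (1/2)∫ u^2·cos(3u) du.
Now integrate by parts 2 times.

z**4*sin(3*z**2)/6 + z**2*cos(3*z**2)/9 - sin(3*z**2)/27 + C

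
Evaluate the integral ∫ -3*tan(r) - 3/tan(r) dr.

-3*log(tan(r)) + C

Let u = tan(r), so du = (tan(r)**2 + 1) dr.
Rewriting, the integral becomes -3·∫ 1/u du = -3·log(u).
Substituting back, u = tan(r).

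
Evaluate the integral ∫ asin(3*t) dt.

Use integration by parts with u = arcsin(3*t), dv = dt.
Then du = 3/sqrt(-9*t**2 + 1) dt.

t*asin(3*t) + sqrt(-9*t**2 + 1)/3 + C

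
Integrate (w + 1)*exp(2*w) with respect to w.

(2*w + 1)*exp(2*w)/4 + C

Use integration by parts with u = w + 1, dv = exp(2*w) dw, so v = exp(2*w)/2.
Apply parts 1 times (tabular method): alternate signs, differentiate u down to 0, integrate dv up.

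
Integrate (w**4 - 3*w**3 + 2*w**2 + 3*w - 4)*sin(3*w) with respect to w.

-w**4*cos(3*w)/3 + 4*w**3*sin(3*w)/9 + w**3*cos(3*w) - w**2*sin(3*w) - 2*w**2*cos(3*w)/9 + 4*w*sin(3*w)/27 - 5*w*cos(3*w)/3 + 5*sin(3*w)/9 + 112*cos(3*w)/81 + C

Use integration by parts with u = w**4 - 3*w**3 + 2*w**2 + 3*w - 4, dv = sin(3*w) dw, so v = -cos(3*w)/3.
Apply parts 4 times (tabular method): alternate signs, differentiate u down to 0, integrate dv up.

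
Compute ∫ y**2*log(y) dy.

Use integration by parts with u = log(y), dv = y**2 dy.
Then du = 1/y dy and v = y**3/3.

y**3*log(y)/3 - y**3/9 + C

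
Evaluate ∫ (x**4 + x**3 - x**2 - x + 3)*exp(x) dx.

(x**4 - 3*x**3 + 8*x**2 - 17*x + 20)*exp(x) + C

Use integration by parts with u = x**4 + x**3 - x**2 - x + 3, dv = exp(x) dx, so v = exp(x).
Apply parts 4 times (tabular method): alternate signs, differentiate u down to 0, integrate dv up.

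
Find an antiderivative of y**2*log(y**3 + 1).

y**3*log(y**3 + 1)/3 - y**3/3 + log(y**3 + 1)/3 + C

Let u = y**3 + 1, so du = (3*y**2) dy.
The integral becomes (1/3)·∫ log(u) du; integrate by parts with u′=log(u), dv′=du.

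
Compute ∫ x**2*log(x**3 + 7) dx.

Let u = x**3 + 7, so du = (3*x**2) dx.
The integral becomes (1/3)·∫ log(u) du; integrate by parts with u′=log(u), dv′=du.

x**3*log(x**3 + 7)/3 - x**3/3 + 7*log(x**3 + 7)/3 + C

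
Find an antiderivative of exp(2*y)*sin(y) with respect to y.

2*exp(2*y)*sin(y)/5 - exp(2*y)*cos(y)/5 + C

Let I denote the integral. Integrate by parts with u = sin(y), dv = exp(2*y) dy, so v = exp(2*y)/2: I = exp(2*y)*sin(y)/2 − (1/2)·∫ exp(2*y)*cos(y) dy.
Apply parts again with u = cos(y), dv = exp(2*y) dy: ∫ exp(2*y)*cos(y) dy = exp(2*y)*cos(y)/2 + (1/2)·I. Substituting back brings back I: I = exp(2*y)*sin(y)/2 - exp(2*y)*cos(y)/4 − (1/4)·I.
Solving for I: (1 + 1/4)·I equals the remaining terms, so I = (4/5)·(exp(2*y)*sin(y)/2 - exp(2*y)*cos(y)/4).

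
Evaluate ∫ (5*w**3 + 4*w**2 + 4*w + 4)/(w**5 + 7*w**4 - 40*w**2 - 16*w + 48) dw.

17*log(w - 2)/32 - 17*log(w - 1)/63 + 29*log(w + 2)/36 - 239*log(w + 6)/224 + 7/(12*w + 24) + C

Factor the denominator: (w - 2)*(w - 1)*(w + 2)**2*(w + 6).
Partial-fraction decomposition: -239/(224*(w + 6)) + 29/(36*(w + 2)) - 7/(12*(w + 2)**2) - 17/(63*(w - 1)) + 17/(32*(w - 2)).
Integrate each term; A/(w−a) gives A·log|w−a|; A/(w−a)² gives −A/(w−a).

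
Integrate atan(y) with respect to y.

Use integration by parts with u = arctan(y), dv = dy.
Then du = 1/(y**2 + 1) dy.

y*atan(y) - log(y**2 + 1)/2 + C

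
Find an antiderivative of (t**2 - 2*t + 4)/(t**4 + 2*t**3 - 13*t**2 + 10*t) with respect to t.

Factor the denominator: t*(t - 2)*(t - 1)*(t + 5).
Partial-fraction decomposition: -13/(70*(t + 5)) - 1/(2*(t - 1)) + 2/(7*(t - 2)) + 2/(5*t).
Integrate each term: A/(t−a) contributes A·log|t−a|.

2*log(t)/5 + 2*log(t - 2)/7 - log(t - 1)/2 - 13*log(t + 5)/70 + C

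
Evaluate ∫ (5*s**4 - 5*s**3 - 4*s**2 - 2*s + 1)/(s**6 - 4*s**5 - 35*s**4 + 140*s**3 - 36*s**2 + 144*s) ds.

Factor the denominator: s*(s - 6)*(s - 4)*(s + 6)*(s**2 + 1).
Partial-fraction decomposition: -(37*s - 22)/(629*(s**2 + 1)) - 7429/(26640*(s + 6)) - 889/(1360*(s - 4)) + 5245/(5328*(s - 6)) + 1/(144*s).
Integrate each term; A/(s−a) gives A·log|s−a|; the (Bs+D)/(s²+p²) term gives a log and an atan.

log(s)/144 + 5245*log(s - 6)/5328 - 889*log(s - 4)/1360 - 7429*log(s + 6)/26640 - log(s**2 + 1)/34 + 22*atan(s)/629 + C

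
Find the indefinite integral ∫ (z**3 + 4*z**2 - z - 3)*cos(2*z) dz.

z**3*sin(2*z)/2 + 2*z**2*sin(2*z) + 3*z**2*cos(2*z)/4 - 5*z*sin(2*z)/4 + 2*z*cos(2*z) - 5*sin(2*z)/2 - 5*cos(2*z)/8 + C

Use integration by parts with u = z**3 + 4*z**2 - z - 3, dv = cos(2*z) dz, so v = sin(2*z)/2.
Apply parts 3 times (tabular method): alternate signs, differentiate u down to 0, integrate dv up.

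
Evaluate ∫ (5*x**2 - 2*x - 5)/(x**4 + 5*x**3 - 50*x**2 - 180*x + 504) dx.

163*log(x - 6)/624 - 11*log(x - 2)/288 + 187*log(x + 6)/96 - 254*log(x + 7)/117 + C

Factor the denominator: (x - 6)*(x - 2)*(x + 6)*(x + 7).
Partial-fraction decomposition: -254/(117*(x + 7)) + 187/(96*(x + 6)) - 11/(288*(x - 2)) + 163/(624*(x - 6)).
Integrate each term: A/(x−a) contributes A·log|x−a|.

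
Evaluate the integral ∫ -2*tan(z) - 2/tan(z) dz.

Let u = tan(z), so du = (tan(z)**2 + 1) dz.
Rewriting, the integral becomes -2·∫ 1/u du = -2·log(u).
Substituting back, u = tan(z).

-2*log(tan(z)) + C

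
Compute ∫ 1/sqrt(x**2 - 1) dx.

Substitute x = sec(θ), so dx = sec(θ)*tan(θ) dθ and the radical becomes sqrt(x**2 - 1) = tan(θ) by the Pythagorean identity.
Integrate the resulting trig expression in θ, then back-substitute sec(θ) = x, tan(θ) = sqrt(x**2 - 1) (absorbing any constant into C).

log(x + sqrt(x**2 - 1)) + C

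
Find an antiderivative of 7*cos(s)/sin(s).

7*log(sin(s)) + C

Let u = sin(s), so du = (cos(s)) ds.
Rewriting, the integral becomes 7·∫ 1/u du = 7·log(u).
Substituting back, u = sin(s).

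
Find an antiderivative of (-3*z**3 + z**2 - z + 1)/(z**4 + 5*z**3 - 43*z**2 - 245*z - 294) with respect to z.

-493*log(z - 7)/630 - 31*log(z + 2)/45 + 47*log(z + 3)/20 - 543*log(z + 7)/140 + C

Factor the denominator: (z - 7)*(z + 2)*(z + 3)*(z + 7).
Partial-fraction decomposition: -543/(140*(z + 7)) + 47/(20*(z + 3)) - 31/(45*(z + 2)) - 493/(630*(z - 7)).
Integrate each term: A/(z−a) contributes A·log|z−a|.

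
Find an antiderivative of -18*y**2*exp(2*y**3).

-3*exp(2*y**3) + C

Let u = 2*y**3, so du = (6*y**2) dy.
Rewriting, the integral becomes -3·∫ e^u du = -3·e^u.
Substituting back, u = 2*y**3.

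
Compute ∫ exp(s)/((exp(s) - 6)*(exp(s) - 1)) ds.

log(exp(s) - 6)/5 - log(exp(s) - 1)/5 + C

Let u = e^s, du = e^s ds.
The integral becomes ∫ du/((u-1)(u-6)); decompose into partial fractions.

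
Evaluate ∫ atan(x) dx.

x*atan(x) - log(x**2 + 1)/2 + C

Use integration by parts with u = arctan(x), dv = dx.
Then du = 1/(x**2 + 1) dx.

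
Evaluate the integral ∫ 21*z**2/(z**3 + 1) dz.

Let u = z**3 + 1, so du = (3*z**2) dz.
Rewriting, the integral becomes 7·∫ 1/u du = 7·log(u).
Substituting back, u = z**3 + 1.

7*log(z**3 + 1) + C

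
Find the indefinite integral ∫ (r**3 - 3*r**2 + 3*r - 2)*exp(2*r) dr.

Use integration by parts with u = r**3 - 3*r**2 + 3*r - 2, dv = exp(2*r) dr, so v = exp(2*r)/2.
Apply parts 3 times (tabular method): alternate signs, differentiate u down to 0, integrate dv up.

(4*r**3 - 18*r**2 + 30*r - 23)*exp(2*r)/8 + C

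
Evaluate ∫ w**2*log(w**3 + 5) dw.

Let u = w**3 + 5, so du = (3*w**2) dw.
The integral becomes (1/3)·∫ log(u) du; integrate by parts with u′=log(u), dv′=du.

w**3*log(w**3 + 5)/3 - w**3/3 + 5*log(w**3 + 5)/3 + C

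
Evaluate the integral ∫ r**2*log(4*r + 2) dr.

Use integration by parts with u = log(4*r + 2), dv = r**2 dr.
Then du = 4/(4*r + 2) dr and v = r**3/3.

r**3*log(4*r + 2)/3 - r**3/9 + r**2/12 - r/12 + log(2*r + 1)/24 + C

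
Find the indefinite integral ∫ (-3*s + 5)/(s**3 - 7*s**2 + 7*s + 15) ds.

Factor the denominator: (s - 5)*(s - 3)*(s + 1).
Partial-fraction decomposition: 1/(3*(s + 1)) + 1/(2*(s - 3)) - 5/(6*(s - 5)).
Integrate each term: A/(s−a) contributes A·log|s−a|.

-5*log(s - 5)/6 + log(s - 3)/2 + log(s + 1)/3 + C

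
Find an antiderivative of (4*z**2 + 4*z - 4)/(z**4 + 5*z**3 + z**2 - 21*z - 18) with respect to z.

Factor the denominator: (z - 2)*(z + 1)*(z + 3)**2.
Partial-fraction decomposition: -3/(5*(z + 3)) + 2/(z + 3)**2 + 1/(3*(z + 1)) + 4/(15*(z - 2)).
Integrate each term; A/(z−a) gives A·log|z−a|; A/(z−a)² gives −A/(z−a).

4*log(z - 2)/15 + log(z + 1)/3 - 3*log(z + 3)/5 - 2/(z + 3) + C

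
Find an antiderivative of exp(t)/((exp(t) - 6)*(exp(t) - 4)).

log(exp(t) - 6)/2 - log(exp(t) - 4)/2 + C

Let u = e^t, du = e^t dt.
The integral becomes ∫ du/((u-6)(u-4)); decompose into partial fractions.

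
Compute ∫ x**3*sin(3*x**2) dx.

-x**2*cos(3*x**2)/6 + sin(3*x**2)/18 + C

Let u = x², du = 2x dx; rewrite as (1/2)∫ u^1·sin(3u) du.
Now integrate by parts 1 time.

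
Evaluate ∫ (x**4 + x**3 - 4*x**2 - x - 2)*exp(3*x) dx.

Use integration by parts with u = x**4 + x**3 - 4*x**2 - x - 2, dv = exp(3*x) dx, so v = exp(3*x)/3.
Apply parts 4 times (tabular method): alternate signs, differentiate u down to 0, integrate dv up.

(27*x**4 - 9*x**3 - 99*x**2 + 39*x - 67)*exp(3*x)/81 + C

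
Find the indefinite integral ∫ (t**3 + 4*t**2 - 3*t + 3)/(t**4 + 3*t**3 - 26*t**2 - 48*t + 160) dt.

Factor the denominator: (t - 4)*(t - 2)*(t + 4)*(t + 5).
Partial-fraction decomposition: 1/(9*(t + 5)) + 5/(16*(t + 4)) - 1/(4*(t - 2)) + 119/(144*(t - 4)).
Integrate each term: A/(t−a) contributes A·log|t−a|.

119*log(t - 4)/144 - log(t - 2)/4 + 5*log(t + 4)/16 + log(t + 5)/9 + C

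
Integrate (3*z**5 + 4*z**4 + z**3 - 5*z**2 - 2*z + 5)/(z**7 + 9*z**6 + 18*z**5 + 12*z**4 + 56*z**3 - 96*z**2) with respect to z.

Factor the denominator: z**2*(z - 1)*(z + 4)*(z + 6)*(z**2 + 4).
Partial-fraction decomposition: (341*z + 366)/(1600*(z**2 + 4)) - 18523/(20160*(z + 6)) + 2179/(3200*(z + 4)) + 6/(175*(z - 1)) - 11/(1152*z) - 5/(96*z**2).
Integrate each term; A/(z−a) gives A·log|z−a|; the (Bz+D)/(z²+p²) term gives a log and an atan.

-11*log(z)/1152 + 6*log(z - 1)/175 + 2179*log(z + 4)/3200 - 18523*log(z + 6)/20160 + 341*log(z**2 + 4)/3200 + 183*atan(z/2)/1600 + 5/(96*z) + C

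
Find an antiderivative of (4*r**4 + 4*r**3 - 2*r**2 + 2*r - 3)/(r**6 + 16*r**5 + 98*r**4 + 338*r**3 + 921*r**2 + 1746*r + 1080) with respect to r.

Factor the denominator: (r + 1)*(r + 4)*(r + 5)*(r + 6)*(r**2 + 9).
Partial-fraction decomposition: (23*r - 1458)/(2550*(r**2 + 9)) - 1411/(150*(r + 6)) + 1937/(136*(r + 5)) - 29/(6*(r + 4)) - 7/(600*(r + 1)).
Integrate each term; A/(r−a) gives A·log|r−a|; the (Br+D)/(r²+p²) term gives a log and an atan.

-7*log(r + 1)/600 - 29*log(r + 4)/6 + 1937*log(r + 5)/136 - 1411*log(r + 6)/150 + 23*log(r**2 + 9)/5100 - 81*atan(r/3)/425 + C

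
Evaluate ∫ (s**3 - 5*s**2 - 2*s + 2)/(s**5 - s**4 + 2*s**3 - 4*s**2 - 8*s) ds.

Factor the denominator: s*(s - 2)*(s + 1)*(s**2 + 4).
Partial-fraction decomposition: (27*s + 58)/(40*(s**2 + 4)) - 2/(15*(s + 1)) - 7/(24*(s - 2)) - 1/(4*s).
Integrate each term; A/(s−a) gives A·log|s−a|; the (Bs+D)/(s²+p²) term gives a log and an atan.

-log(s)/4 - 7*log(s - 2)/24 - 2*log(s + 1)/15 + 27*log(s**2 + 4)/80 + 29*atan(s/2)/40 + C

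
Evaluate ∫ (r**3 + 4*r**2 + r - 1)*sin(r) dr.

-r**3*cos(r) + 3*r**2*sin(r) - 4*r**2*cos(r) + 8*r*sin(r) + 5*r*cos(r) - 5*sin(r) + 9*cos(r) + C

Use integration by parts with u = r**3 + 4*r**2 + r - 1, dv = sin(r) dr, so v = -cos(r).
Apply parts 3 times (tabular method): alternate signs, differentiate u down to 0, integrate dv up.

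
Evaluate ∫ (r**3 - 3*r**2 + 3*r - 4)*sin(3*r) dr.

Use integration by parts with u = r**3 - 3*r**2 + 3*r - 4, dv = sin(3*r) dr, so v = -cos(3*r)/3.
Apply parts 3 times (tabular method): alternate signs, differentiate u down to 0, integrate dv up.

-r**3*cos(3*r)/3 + r**2*sin(3*r)/3 + r**2*cos(3*r) - 2*r*sin(3*r)/3 - 7*r*cos(3*r)/9 + 7*sin(3*r)/27 + 10*cos(3*r)/9 + C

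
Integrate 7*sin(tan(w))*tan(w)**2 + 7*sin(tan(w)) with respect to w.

-7*cos(tan(w)) + C

Let u = tan(w), so du = (tan(w)**2 + 1) dw.
Rewriting, the integral becomes 7·∫ sin(u) du = 7·-cos(u).
Substituting back, u = tan(w).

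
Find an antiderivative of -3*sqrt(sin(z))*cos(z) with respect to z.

-2*sin(z)**(3/2) + C

Let u = sin(z), so du = (cos(z)) dz.
Rewriting, the integral becomes -3·∫ √u du = -3·(2/3)u^(3/2).
Substituting back, u = sin(z).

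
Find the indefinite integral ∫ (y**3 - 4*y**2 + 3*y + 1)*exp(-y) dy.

(-y**3 + y**2 - y - 2)*exp(-y) + C

Use integration by parts with u = y**3 - 4*y**2 + 3*y + 1, dv = exp(-y) dy, so v = -exp(-y).
Apply parts 3 times (tabular method): alternate signs, differentiate u down to 0, integrate dv up.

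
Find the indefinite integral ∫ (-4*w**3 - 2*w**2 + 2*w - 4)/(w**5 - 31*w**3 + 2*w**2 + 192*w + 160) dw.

Factor the denominator: (w - 4)**2*(w + 1)*(w + 2)*(w + 5).
Partial-fraction decomposition: 109/(243*(w + 5)) - 4/(27*(w + 2)) - 1/(25*(w + 1)) - 1582/(6075*(w - 4)) - 142/(135*(w - 4)**2).
Integrate each term; A/(w−a) gives A·log|w−a|; A/(w−a)² gives −A/(w−a).

-1582*log(w - 4)/6075 - log(w + 1)/25 - 4*log(w + 2)/27 + 109*log(w + 5)/243 + 142/(135*w - 540) + C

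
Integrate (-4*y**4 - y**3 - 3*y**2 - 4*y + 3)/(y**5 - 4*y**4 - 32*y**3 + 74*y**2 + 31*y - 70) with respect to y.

-3373*log(y - 7)/960 + 89*log(y - 2)/105 - log(y - 1)/8 - log(y + 1)/192 - 809*log(y + 5)/672 + C

Factor the denominator: (y - 7)*(y - 2)*(y - 1)*(y + 1)*(y + 5).
Partial-fraction decomposition: -809/(672*(y + 5)) - 1/(192*(y + 1)) - 1/(8*(y - 1)) + 89/(105*(y - 2)) - 3373/(960*(y - 7)).
Integrate each term: A/(y−a) contributes A·log|y−a|.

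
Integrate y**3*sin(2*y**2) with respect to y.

Let u = y², du = 2y dy; rewrite as (1/2)∫ u^1·sin(2u) du.
Now integrate by parts 1 time.

-y**2*cos(2*y**2)/4 + sin(2*y**2)/8 + C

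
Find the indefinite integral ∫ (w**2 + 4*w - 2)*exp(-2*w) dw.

Use integration by parts with u = w**2 + 4*w - 2, dv = exp(-2*w) dw, so v = -exp(-2*w)/2.
Apply parts 2 times (tabular method): alternate signs, differentiate u down to 0, integrate dv up.

(-2*w**2 - 10*w - 1)*exp(-2*w)/4 + C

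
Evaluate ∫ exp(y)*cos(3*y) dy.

Let I denote the integral. Integrate by parts with u = cos(3*y), dv = exp(y) dy, so v = exp(y): I = exp(y)*cos(3*y) + 3·∫ exp(y)*sin(3*y) dy.
Apply parts again with u = sin(3*y), dv = exp(y) dy: ∫ exp(y)*sin(3*y) dy = exp(y)*sin(3*y) − 3·I. Substituting back brings back I: I = 3*exp(y)*sin(3*y) + exp(y)*cos(3*y) − 9·I.
Solving for I: (1 + 9)·I equals the remaining terms, so I = (1/10)·(3*exp(y)*sin(3*y) + exp(y)*cos(3*y)).

3*exp(y)*sin(3*y)/10 + exp(y)*cos(3*y)/10 + C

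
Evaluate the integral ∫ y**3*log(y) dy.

y**4*log(y)/4 - y**4/16 + C

Use integration by parts with u = log(y), dv = y**3 dy.
Then du = 1/y dy and v = y**4/4.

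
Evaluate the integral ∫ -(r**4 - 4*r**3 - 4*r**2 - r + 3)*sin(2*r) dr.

Use integration by parts with u = r**4 - 4*r**3 - 4*r**2 - r + 3, dv = -sin(2*r) dr, so v = cos(2*r)/2.
Apply parts 4 times (tabular method): alternate signs, differentiate u down to 0, integrate dv up.

r**4*cos(2*r)/2 - r**3*sin(2*r) - 2*r**3*cos(2*r) + 3*r**2*sin(2*r) - 7*r**2*cos(2*r)/2 + 7*r*sin(2*r)/2 + 5*r*cos(2*r)/2 - 5*sin(2*r)/4 + 13*cos(2*r)/4 + C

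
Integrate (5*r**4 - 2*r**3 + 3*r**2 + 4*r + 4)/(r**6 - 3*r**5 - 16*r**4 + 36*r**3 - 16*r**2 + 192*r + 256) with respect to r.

Factor the denominator: (r - 4)**2*(r + 1)*(r + 4)*(r**2 + 4).
Partial-fraction decomposition: -3*(r - 6)/(50*(r**2 + 4)) - 361/(960*(r + 4)) + 2/(75*(r + 1)) + 131/(320*(r - 4)) + 61/(40*(r - 4)**2).
Integrate each term; A/(r−a) gives A·log|r−a|; the (Br+D)/(r²+p²) term gives a log and an atan.

131*log(r - 4)/320 + 2*log(r + 1)/75 - 361*log(r + 4)/960 - 3*log(r**2 + 4)/100 + 9*atan(r/2)/50 - 61/(40*r - 160) + C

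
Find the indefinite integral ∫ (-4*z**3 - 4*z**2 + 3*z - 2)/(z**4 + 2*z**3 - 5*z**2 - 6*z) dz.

Factor the denominator: z*(z - 2)*(z + 1)*(z + 3).
Partial-fraction decomposition: -61/(30*(z + 3)) - 5/(6*(z + 1)) - 22/(15*(z - 2)) + 1/(3*z).
Integrate each term: A/(z−a) contributes A·log|z−a|.

log(z)/3 - 22*log(z - 2)/15 - 5*log(z + 1)/6 - 61*log(z + 3)/30 + C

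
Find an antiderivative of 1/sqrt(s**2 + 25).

Substitute s = 5·tan(θ), so ds = 5·sec(θ)^2 dθ and the radical becomes sqrt(s**2 + 25) = 5·sec(θ) by the Pythagorean identity.
Integrate the resulting trig expression in θ, then back-substitute tan(θ) = s/5, sec(θ) = sqrt(s**2 + 25)/5 (absorbing any constant into C).

log(s + sqrt(s**2 + 25)) + C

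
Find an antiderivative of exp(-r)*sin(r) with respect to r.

-exp(-r)*sin(r)/2 - exp(-r)*cos(r)/2 + C

Let I denote the integral. Integrate by parts with u = sin(r), dv = exp(-r) dr, so v = -exp(-r): I = -exp(-r)*sin(r) + ∫ exp(-r)*cos(r) dr.
Apply parts again with u = cos(r), dv = exp(-r) dr: ∫ exp(-r)*cos(r) dr = -exp(-r)*cos(r) − I. Substituting back brings back I: I = -exp(-r)*sin(r) - exp(-r)*cos(r) − I.
Solving for I: (1 + 1)·I equals the remaining terms, so I = (1/2)·(-exp(-r)*sin(r) - exp(-r)*cos(r)).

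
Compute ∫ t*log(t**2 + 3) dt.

Let u = t**2 + 3, so du = (2*t) dt.
The integral becomes (1/2)·∫ log(u) du; integrate by parts with u′=log(u), dv′=du.

t**2*log(t**2 + 3)/2 - t**2/2 + 3*log(t**2 + 3)/2 + C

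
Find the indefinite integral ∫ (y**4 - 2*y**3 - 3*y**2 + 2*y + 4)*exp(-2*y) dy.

(-2*y**4 + 6*y**2 + 2*y - 7)*exp(-2*y)/4 + C

Use integration by parts with u = y**4 - 2*y**3 - 3*y**2 + 2*y + 4, dv = exp(-2*y) dy, so v = -exp(-2*y)/2.
Apply parts 4 times (tabular method): alternate signs, differentiate u down to 0, integrate dv up.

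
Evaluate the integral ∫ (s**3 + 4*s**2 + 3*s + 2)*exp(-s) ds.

Use integration by parts with u = s**3 + 4*s**2 + 3*s + 2, dv = exp(-s) ds, so v = -exp(-s).
Apply parts 3 times (tabular method): alternate signs, differentiate u down to 0, integrate dv up.

(-s**3 - 7*s**2 - 17*s - 19)*exp(-s) + C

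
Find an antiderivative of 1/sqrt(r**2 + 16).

log(r + sqrt(r**2 + 16)) + C

Substitute r = 4·tan(θ), so dr = 4·sec(θ)^2 dθ and the radical becomes sqrt(r**2 + 16) = 4·sec(θ) by the Pythagorean identity.
Integrate the resulting trig expression in θ, then back-substitute tan(θ) = r/4, sec(θ) = sqrt(r**2 + 16)/4 (absorbing any constant into C).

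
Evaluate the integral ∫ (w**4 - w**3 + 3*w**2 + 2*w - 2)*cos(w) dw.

w**4*sin(w) - w**3*sin(w) + 4*w**3*cos(w) - 9*w**2*sin(w) - 3*w**2*cos(w) + 8*w*sin(w) - 18*w*cos(w) + 16*sin(w) + 8*cos(w) + C

Use integration by parts with u = w**4 - w**3 + 3*w**2 + 2*w - 2, dv = cos(w) dw, so v = sin(w).
Apply parts 4 times (tabular method): alternate signs, differentiate u down to 0, integrate dv up.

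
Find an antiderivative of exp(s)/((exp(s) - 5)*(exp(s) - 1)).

Let u = e^s, du = e^s ds.
The integral becomes ∫ du/((u-1)(u-5)); decompose into partial fractions.

log(exp(s) - 5)/4 - log(exp(s) - 1)/4 + C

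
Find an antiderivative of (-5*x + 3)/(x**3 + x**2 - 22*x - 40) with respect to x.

Factor the denominator: (x - 5)*(x + 2)*(x + 4).
Partial-fraction decomposition: 23/(18*(x + 4)) - 13/(14*(x + 2)) - 22/(63*(x - 5)).
Integrate each term: A/(x−a) contributes A·log|x−a|.

-22*log(x - 5)/63 - 13*log(x + 2)/14 + 23*log(x + 4)/18 + C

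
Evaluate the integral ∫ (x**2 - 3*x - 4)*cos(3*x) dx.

Use integration by parts with u = x**2 - 3*x - 4, dv = cos(3*x) dx, so v = sin(3*x)/3.
Apply parts 2 times (tabular method): alternate signs, differentiate u down to 0, integrate dv up.

x**2*sin(3*x)/3 - x*sin(3*x) + 2*x*cos(3*x)/9 - 38*sin(3*x)/27 - cos(3*x)/3 + C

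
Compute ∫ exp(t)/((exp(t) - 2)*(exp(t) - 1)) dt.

Let u = e^t, du = e^t dt.
The integral becomes ∫ du/((u-1)(u-2)); decompose into partial fractions.

log(exp(t) - 2) - log(exp(t) - 1) + C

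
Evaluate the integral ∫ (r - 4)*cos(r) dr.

r*sin(r) - 4*sin(r) + cos(r) + C

Use integration by parts with u = r - 4, dv = cos(r) dr, so v = sin(r).
Apply parts 1 times (tabular method): alternate signs, differentiate u down to 0, integrate dv up.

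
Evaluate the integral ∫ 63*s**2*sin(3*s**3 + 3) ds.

Let u = 3*s**3 + 3, so du = (9*s**2) ds.
Rewriting, the integral becomes 7·∫ sin(u) du = 7·-cos(u).
Substituting back, u = 3*s**3 + 3.

-7*cos(3*s**3 + 3) + C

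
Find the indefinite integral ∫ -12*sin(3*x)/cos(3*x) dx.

4*log(cos(3*x)) + C

Let u = cos(3*x), so du = (-3*sin(3*x)) dx.
Rewriting, the integral becomes 4·∫ 1/u du = 4·log(u).
Substituting back, u = cos(3*x).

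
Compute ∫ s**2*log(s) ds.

s**3*log(s)/3 - s**3/9 + C

Use integration by parts with u = log(s), dv = s**2 ds.
Then du = 1/s ds and v = s**3/3.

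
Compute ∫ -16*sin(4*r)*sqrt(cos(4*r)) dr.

8*cos(4*r)**(3/2)/3 + C

Let u = cos(4*r), so du = (-4*sin(4*r)) dr.
Rewriting, the integral becomes 4·∫ √u du = 4·(2/3)u^(3/2).
Substituting back, u = cos(4*r).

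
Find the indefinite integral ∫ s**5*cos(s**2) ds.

Let u = s², du = 2s ds; rewrite as (1/2)∫ u^2·cos(1u) du.
Now integrate by parts 2 times.

s**4*sin(s**2)/2 + s**2*cos(s**2) - sin(s**2) + C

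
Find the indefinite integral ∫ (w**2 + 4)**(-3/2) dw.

w/(4*sqrt(w**2 + 4)) + C

Substitute w = 2·tan(θ), so dw = 2·sec(θ)^2 dθ and the radical becomes sqrt(w**2 + 4) = 2·sec(θ) by the Pythagorean identity.
Integrate the resulting trig expression in θ, then back-substitute tan(θ) = w/2, sec(θ) = sqrt(w**2 + 4)/2 (absorbing any constant into C).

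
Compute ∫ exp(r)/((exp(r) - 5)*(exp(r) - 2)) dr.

log(exp(r) - 5)/3 - log(exp(r) - 2)/3 + C

Let u = e^r, du = e^r dr.
The integral becomes ∫ du/((u-2)(u-5)); decompose into partial fractions.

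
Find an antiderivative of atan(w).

w*atan(w) - log(w**2 + 1)/2 + C

Use integration by parts with u = arctan(w), dv = dw.
Then du = 1/(w**2 + 1) dw.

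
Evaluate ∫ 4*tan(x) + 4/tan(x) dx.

Let u = tan(x), so du = (tan(x)**2 + 1) dx.
Rewriting, the integral becomes 4·∫ 1/u du = 4·log(u).
Substituting back, u = tan(x).

4*log(tan(x)) + C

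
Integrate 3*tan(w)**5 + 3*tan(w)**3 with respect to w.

Let u = tan(w), so du = (tan(w)**2 + 1) dw.
Rewriting, the integral becomes 3·∫ u^3 du = 3·u^4/4.
Substituting back, u = tan(w).

3*tan(w)**4/4 + C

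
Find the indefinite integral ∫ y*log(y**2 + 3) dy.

Let u = y**2 + 3, so du = (2*y) dy.
The integral becomes (1/2)·∫ log(u) du; integrate by parts with u′=log(u), dv′=du.

y**2*log(y**2 + 3)/2 - y**2/2 + 3*log(y**2 + 3)/2 + C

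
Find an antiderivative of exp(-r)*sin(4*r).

-exp(-r)*sin(4*r)/17 - 4*exp(-r)*cos(4*r)/17 + C

Let I denote the integral. Integrate by parts with u = sin(4*r), dv = exp(-r) dr, so v = -exp(-r): I = -exp(-r)*sin(4*r) + 4·∫ exp(-r)*cos(4*r) dr.
Apply parts again with u = cos(4*r), dv = exp(-r) dr: ∫ exp(-r)*cos(4*r) dr = -exp(-r)*cos(4*r) − 4·I. Substituting back brings back I: I = -exp(-r)*sin(4*r) - 4*exp(-r)*cos(4*r) − 16·I.
Solving for I: (1 + 16)·I equals the remaining terms, so I = (1/17)·(-exp(-r)*sin(4*r) - 4*exp(-r)*cos(4*r)).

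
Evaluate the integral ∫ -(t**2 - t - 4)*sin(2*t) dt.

t**2*cos(2*t)/2 - t*sin(2*t)/2 - t*cos(2*t)/2 + sin(2*t)/4 - 9*cos(2*t)/4 + C

Use integration by parts with u = t**2 - t - 4, dv = -sin(2*t) dt, so v = cos(2*t)/2.
Apply parts 2 times (tabular method): alternate signs, differentiate u down to 0, integrate dv up.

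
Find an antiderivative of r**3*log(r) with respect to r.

Use integration by parts with u = log(r), dv = r**3 dr.
Then du = 1/r dr and v = r**4/4.

r**4*log(r)/4 - r**4/16 + C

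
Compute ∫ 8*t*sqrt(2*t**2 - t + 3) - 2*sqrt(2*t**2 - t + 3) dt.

4*(2*t**2 - t + 3)**(3/2)/3 + C

Let u = 2*t**2 - t + 3, so du = (4*t - 1) dt.
Rewriting, the integral becomes 2·∫ √u du = 2·(2/3)u^(3/2).
Substituting back, u = 2*t**2 - t + 3.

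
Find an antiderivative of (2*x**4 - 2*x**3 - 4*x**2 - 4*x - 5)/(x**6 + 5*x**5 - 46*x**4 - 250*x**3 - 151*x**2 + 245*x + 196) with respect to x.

3887*log(x - 7)/59136 + 13*log(x - 1)/960 - 9*log(x + 1)/256 + 587*log(x + 4)/1485 - 5315*log(x + 7)/12096 + 1/(288*x + 288) + C

Factor the denominator: (x - 7)*(x - 1)*(x + 1)**2*(x + 4)*(x + 7).
Partial-fraction decomposition: -5315/(12096*(x + 7)) + 587/(1485*(x + 4)) - 9/(256*(x + 1)) - 1/(288*(x + 1)**2) + 13/(960*(x - 1)) + 3887/(59136*(x - 7)).
Integrate each term; A/(x−a) gives A·log|x−a|; A/(x−a)² gives −A/(x−a).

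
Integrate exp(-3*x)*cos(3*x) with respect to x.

Let I denote the integral. Integrate by parts with u = cos(3*x), dv = exp(-3*x) dx, so v = -exp(-3*x)/3: I = -exp(-3*x)*cos(3*x)/3 − ∫ exp(-3*x)*sin(3*x) dx.
Apply parts again with u = sin(3*x), dv = exp(-3*x) dx: ∫ exp(-3*x)*sin(3*x) dx = -exp(-3*x)*sin(3*x)/3 + I. Substituting back brings back I: I = exp(-3*x)*sin(3*x)/3 - exp(-3*x)*cos(3*x)/3 − I.
Solving for I: (1 + 1)·I equals the remaining terms, so I = (1/2)·(exp(-3*x)*sin(3*x)/3 - exp(-3*x)*cos(3*x)/3).

exp(-3*x)*sin(3*x)/6 - exp(-3*x)*cos(3*x)/6 + C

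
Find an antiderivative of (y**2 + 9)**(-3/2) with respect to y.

Substitute y = 3·tan(θ), so dy = 3·sec(θ)^2 dθ and the radical becomes sqrt(y**2 + 9) = 3·sec(θ) by the Pythagorean identity.
Integrate the resulting trig expression in θ, then back-substitute tan(θ) = y/3, sec(θ) = sqrt(y**2 + 9)/3 (absorbing any constant into C).

y/(9*sqrt(y**2 + 9)) + C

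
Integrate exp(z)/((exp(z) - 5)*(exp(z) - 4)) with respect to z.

log(exp(z) - 5) - log(exp(z) - 4) + C

Let u = e^z, du = e^z dz.
The integral becomes ∫ du/((u-5)(u-4)); decompose into partial fractions.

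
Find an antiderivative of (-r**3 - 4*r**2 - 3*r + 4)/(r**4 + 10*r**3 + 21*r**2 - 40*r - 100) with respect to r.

Factor the denominator: (r - 2)*(r + 2)*(r + 5)**2.
Partial-fraction decomposition: -358/(441*(r + 5)) + 44/(21*(r + 5)**2) - 1/(18*(r + 2)) - 13/(98*(r - 2)).
Integrate each term; A/(r−a) gives A·log|r−a|; A/(r−a)² gives −A/(r−a).

-13*log(r - 2)/98 - log(r + 2)/18 - 358*log(r + 5)/441 - 44/(21*r + 105) + C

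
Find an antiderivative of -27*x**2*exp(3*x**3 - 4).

-3*exp(3*x**3 - 4) + C

Let u = 3*x**3 - 4, so du = (9*x**2) dx.
Rewriting, the integral becomes -3·∫ e^u du = -3·e^u.
Substituting back, u = 3*x**3 - 4.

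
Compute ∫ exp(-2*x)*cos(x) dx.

exp(-2*x)*sin(x)/5 - 2*exp(-2*x)*cos(x)/5 + C

Let I denote the integral. Integrate by parts with u = cos(x), dv = exp(-2*x) dx, so v = -exp(-2*x)/2: I = -exp(-2*x)*cos(x)/2 − (1/2)·∫ exp(-2*x)*sin(x) dx.
Apply parts again with u = sin(x), dv = exp(-2*x) dx: ∫ exp(-2*x)*sin(x) dx = -exp(-2*x)*sin(x)/2 + (1/2)·I. Substituting back brings back I: I = exp(-2*x)*sin(x)/4 - exp(-2*x)*cos(x)/2 − (1/4)·I.
Solving for I: (1 + 1/4)·I equals the remaining terms, so I = (4/5)·(exp(-2*x)*sin(x)/4 - exp(-2*x)*cos(x)/2).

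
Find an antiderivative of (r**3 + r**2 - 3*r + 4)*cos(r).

Use integration by parts with u = r**3 + r**2 - 3*r + 4, dv = cos(r) dr, so v = sin(r).
Apply parts 3 times (tabular method): alternate signs, differentiate u down to 0, integrate dv up.

r**3*sin(r) + r**2*sin(r) + 3*r**2*cos(r) - 9*r*sin(r) + 2*r*cos(r) + 2*sin(r) - 9*cos(r) + C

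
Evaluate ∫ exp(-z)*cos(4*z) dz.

4*exp(-z)*sin(4*z)/17 - exp(-z)*cos(4*z)/17 + C

Let I denote the integral. Integrate by parts with u = cos(4*z), dv = exp(-z) dz, so v = -exp(-z): I = -exp(-z)*cos(4*z) − 4·∫ exp(-z)*sin(4*z) dz.
Apply parts again with u = sin(4*z), dv = exp(-z) dz: ∫ exp(-z)*sin(4*z) dz = -exp(-z)*sin(4*z) + 4·I. Substituting back brings back I: I = 4*exp(-z)*sin(4*z) - exp(-z)*cos(4*z) − 16·I.
Solving for I: (1 + 16)·I equals the remaining terms, so I = (1/17)·(4*exp(-z)*sin(4*z) - exp(-z)*cos(4*z)).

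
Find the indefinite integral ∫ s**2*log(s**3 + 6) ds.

Let u = s**3 + 6, so du = (3*s**2) ds.
The integral becomes (1/3)·∫ log(u) du; integrate by parts with u′=log(u), dv′=du.

s**3*log(s**3 + 6)/3 - s**3/3 + 2*log(s**3 + 6) + C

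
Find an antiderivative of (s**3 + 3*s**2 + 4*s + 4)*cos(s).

s**3*sin(s) + 3*s**2*sin(s) + 3*s**2*cos(s) - 2*s*sin(s) + 6*s*cos(s) - 2*sin(s) - 2*cos(s) + C

Use integration by parts with u = s**3 + 3*s**2 + 4*s + 4, dv = cos(s) ds, so v = sin(s).
Apply parts 3 times (tabular method): alternate signs, differentiate u down to 0, integrate dv up.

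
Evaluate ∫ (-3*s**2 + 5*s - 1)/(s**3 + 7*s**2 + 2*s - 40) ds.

-log(s - 2)/14 + 23*log(s + 4)/2 - 101*log(s + 5)/7 + C

Factor the denominator: (s - 2)*(s + 4)*(s + 5).
Partial-fraction decomposition: -101/(7*(s + 5)) + 23/(2*(s + 4)) - 1/(14*(s - 2)).
Integrate each term: A/(s−a) contributes A·log|s−a|.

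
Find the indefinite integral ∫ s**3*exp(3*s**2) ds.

(3*s**2 - 1)*exp(3*s**2)/18 + C

Let u = s², du = 2s ds; rewrite as (1/2)∫ u^1·exp(3u) du.
Now integrate by parts 1 time.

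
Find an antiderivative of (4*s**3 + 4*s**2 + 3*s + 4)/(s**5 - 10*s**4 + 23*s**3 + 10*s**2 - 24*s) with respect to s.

Factor the denominator: s*(s - 6)*(s - 4)*(s - 1)*(s + 1).
Partial-fraction decomposition: 1/(70*(s + 1)) + 1/(2*(s - 1)) - 14/(5*(s - 4)) + 103/(42*(s - 6)) - 1/(6*s).
Integrate each term: A/(s−a) contributes A·log|s−a|.

-log(s)/6 + 103*log(s - 6)/42 - 14*log(s - 4)/5 + log(s - 1)/2 + log(s + 1)/70 + C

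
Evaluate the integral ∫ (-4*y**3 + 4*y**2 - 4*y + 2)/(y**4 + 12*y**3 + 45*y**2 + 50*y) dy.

Factor the denominator: y*(y + 2)*(y + 5)**2.
Partial-fraction decomposition: -184/(225*(y + 5)) + 622/(15*(y + 5)**2) - 29/(9*(y + 2)) + 1/(25*y).
Integrate each term; A/(y−a) gives A·log|y−a|; A/(y−a)² gives −A/(y−a).

log(y)/25 - 29*log(y + 2)/9 - 184*log(y + 5)/225 - 622/(15*y + 75) + C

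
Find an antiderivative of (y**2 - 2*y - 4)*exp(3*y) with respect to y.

(9*y**2 - 24*y - 28)*exp(3*y)/27 + C

Use integration by parts with u = y**2 - 2*y - 4, dv = exp(3*y) dy, so v = exp(3*y)/3.
Apply parts 2 times (tabular method): alternate signs, differentiate u down to 0, integrate dv up.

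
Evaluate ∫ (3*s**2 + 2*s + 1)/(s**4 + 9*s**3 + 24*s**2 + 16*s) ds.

Factor the denominator: s*(s + 1)*(s + 4)**2.
Partial-fraction decomposition: 23/(144*(s + 4)) + 41/(12*(s + 4)**2) - 2/(9*(s + 1)) + 1/(16*s).
Integrate each term; A/(s−a) gives A·log|s−a|; A/(s−a)² gives −A/(s−a).

log(s)/16 - 2*log(s + 1)/9 + 23*log(s + 4)/144 - 41/(12*s + 48) + C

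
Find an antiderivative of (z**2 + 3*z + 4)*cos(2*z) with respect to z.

z**2*sin(2*z)/2 + 3*z*sin(2*z)/2 + z*cos(2*z)/2 + 7*sin(2*z)/4 + 3*cos(2*z)/4 + C

Use integration by parts with u = z**2 + 3*z + 4, dv = cos(2*z) dz, so v = sin(2*z)/2.
Apply parts 2 times (tabular method): alternate signs, differentiate u down to 0, integrate dv up.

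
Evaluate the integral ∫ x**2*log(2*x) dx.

Use integration by parts with u = log(2*x), dv = x**2 dx.
Then du = 1/x dx and v = x**3/3.

x**3*(log(x) + log(2))/3 - x**3/9 + C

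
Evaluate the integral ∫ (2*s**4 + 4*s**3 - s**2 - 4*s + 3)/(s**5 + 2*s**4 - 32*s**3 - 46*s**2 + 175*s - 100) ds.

Factor the denominator: (s - 5)*(s - 1)**2*(s + 4)*(s + 5).
Partial-fraction decomposition: 187/(90*(s + 5)) - 259/(225*(s + 4)) - 203/(1800*(s - 1)) - 1/(30*(s - 1)**2) + 427/(360*(s - 5)).
Integrate each term; A/(s−a) gives A·log|s−a|; A/(s−a)² gives −A/(s−a).

427*log(s - 5)/360 - 203*log(s - 1)/1800 - 259*log(s + 4)/225 + 187*log(s + 5)/90 + 1/(30*s - 30) + C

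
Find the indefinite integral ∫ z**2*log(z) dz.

Use integration by parts with u = log(z), dv = z**2 dz.
Then du = 1/z dz and v = z**3/3.

z**3*log(z)/3 - z**3/9 + C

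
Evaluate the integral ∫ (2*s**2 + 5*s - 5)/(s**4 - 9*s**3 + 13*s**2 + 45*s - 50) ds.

-5*log(s - 5)/56 + log(s - 1)/24 + log(s + 2)/21 - 5/(2*s - 10) + C

Factor the denominator: (s - 5)**2*(s - 1)*(s + 2).
Partial-fraction decomposition: 1/(21*(s + 2)) + 1/(24*(s - 1)) - 5/(56*(s - 5)) + 5/(2*(s - 5)**2).
Integrate each term; A/(s−a) gives A·log|s−a|; A/(s−a)² gives −A/(s−a).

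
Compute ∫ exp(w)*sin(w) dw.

exp(w)*sin(w)/2 - exp(w)*cos(w)/2 + C

Let I denote the integral. Integrate by parts with u = sin(w), dv = exp(w) dw, so v = exp(w): I = exp(w)*sin(w) − ∫ exp(w)*cos(w) dw.
Apply parts again with u = cos(w), dv = exp(w) dw: ∫ exp(w)*cos(w) dw = exp(w)*cos(w) + I. Substituting back brings back I: I = exp(w)*sin(w) - exp(w)*cos(w) − I.
Solving for I: (1 + 1)·I equals the remaining terms, so I = (1/2)·(exp(w)*sin(w) - exp(w)*cos(w)).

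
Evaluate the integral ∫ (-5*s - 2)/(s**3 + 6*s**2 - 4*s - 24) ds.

-3*log(s - 2)/8 - log(s + 2)/2 + 7*log(s + 6)/8 + C

Factor the denominator: (s - 2)*(s + 2)*(s + 6).
Partial-fraction decomposition: 7/(8*(s + 6)) - 1/(2*(s + 2)) - 3/(8*(s - 2)).
Integrate each term: A/(s−a) contributes A·log|s−a|.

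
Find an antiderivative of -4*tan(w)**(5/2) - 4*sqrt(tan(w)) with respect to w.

Let u = tan(w), so du = (tan(w)**2 + 1) dw.
Rewriting, the integral becomes -4·∫ √u du = -4·(2/3)u^(3/2).
Substituting back, u = tan(w).

-8*tan(w)**(3/2)/3 + C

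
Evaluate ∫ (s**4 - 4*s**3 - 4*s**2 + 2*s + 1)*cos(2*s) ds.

Use integration by parts with u = s**4 - 4*s**3 - 4*s**2 + 2*s + 1, dv = cos(2*s) ds, so v = sin(2*s)/2.
Apply parts 4 times (tabular method): alternate signs, differentiate u down to 0, integrate dv up.

s**4*sin(2*s)/2 - 2*s**3*sin(2*s) + s**3*cos(2*s) - 7*s**2*sin(2*s)/2 - 3*s**2*cos(2*s) + 4*s*sin(2*s) - 7*s*cos(2*s)/2 + 9*sin(2*s)/4 + 2*cos(2*s) + C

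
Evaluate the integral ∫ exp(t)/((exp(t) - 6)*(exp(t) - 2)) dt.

log(exp(t) - 6)/4 - log(exp(t) - 2)/4 + C

Let u = e^t, du = e^t dt.
The integral becomes ∫ du/((u-6)(u-2)); decompose into partial fractions.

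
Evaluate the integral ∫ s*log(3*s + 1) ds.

s**2*log(3*s + 1)/2 - s**2/4 + s/6 - log(3*s + 1)/18 + C

Use integration by parts with u = log(3*s + 1), dv = s ds.
Then du = 3/(3*s + 1) ds and v = s**2/2.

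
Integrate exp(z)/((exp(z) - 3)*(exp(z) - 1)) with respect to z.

log(exp(z) - 3)/2 - log(exp(z) - 1)/2 + C

Let u = e^z, du = e^z dz.
The integral becomes ∫ du/((u-1)(u-3)); decompose into partial fractions.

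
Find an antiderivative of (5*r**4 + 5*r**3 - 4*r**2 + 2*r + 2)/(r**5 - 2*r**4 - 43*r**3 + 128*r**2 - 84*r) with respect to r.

Factor the denominator: r*(r - 6)*(r - 2)*(r - 1)*(r + 7).
Partial-fraction decomposition: 5041/(3276*(r + 7)) + 1/(4*(r - 1)) - 55/(36*(r - 2)) + 743/(156*(r - 6)) - 1/(42*r).
Integrate each term: A/(r−a) contributes A·log|r−a|.

-log(r)/42 + 743*log(r - 6)/156 - 55*log(r - 2)/36 + log(r - 1)/4 + 5041*log(r + 7)/3276 + C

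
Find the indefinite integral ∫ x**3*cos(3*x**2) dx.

x**2*sin(3*x**2)/6 + cos(3*x**2)/18 + C

Let u = x², du = 2x dx; rewrite as (1/2)∫ u^1·cos(3u) du.
Now integrate by parts 1 time.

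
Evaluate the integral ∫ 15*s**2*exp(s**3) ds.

5*exp(s**3) + C

Let u = s**3, so du = (3*s**2) ds.
Rewriting, the integral becomes 5·∫ e^u du = 5·e^u.
Substituting back, u = s**3.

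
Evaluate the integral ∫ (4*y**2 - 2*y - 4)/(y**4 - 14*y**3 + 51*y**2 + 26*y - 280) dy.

Factor the denominator: (y - 7)*(y - 5)*(y - 4)*(y + 2).
Partial-fraction decomposition: -8/(189*(y + 2)) + 26/(9*(y - 4)) - 43/(7*(y - 5)) + 89/(27*(y - 7)).
Integrate each term: A/(y−a) contributes A·log|y−a|.

89*log(y - 7)/27 - 43*log(y - 5)/7 + 26*log(y - 4)/9 - 8*log(y + 2)/189 + C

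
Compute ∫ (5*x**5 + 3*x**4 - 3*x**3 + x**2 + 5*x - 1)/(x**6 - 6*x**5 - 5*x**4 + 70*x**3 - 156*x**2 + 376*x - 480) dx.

8587*log(x - 5)/783 - 100*log(x - 3)/13 + 197*log(x - 2)/144 + 119*log(x + 4)/216 - 1167*log(x**2 + 4)/12064 + 2143*atan(x/2)/6032 + C

Factor the denominator: (x - 5)*(x - 3)*(x - 2)*(x + 4)*(x**2 + 4).
Partial-fraction decomposition: -(1167*x - 4286)/(6032*(x**2 + 4)) + 119/(216*(x + 4)) + 197/(144*(x - 2)) - 100/(13*(x - 3)) + 8587/(783*(x - 5)).
Integrate each term; A/(x−a) gives A·log|x−a|; the (Bx+D)/(x²+p²) term gives a log and an atan.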